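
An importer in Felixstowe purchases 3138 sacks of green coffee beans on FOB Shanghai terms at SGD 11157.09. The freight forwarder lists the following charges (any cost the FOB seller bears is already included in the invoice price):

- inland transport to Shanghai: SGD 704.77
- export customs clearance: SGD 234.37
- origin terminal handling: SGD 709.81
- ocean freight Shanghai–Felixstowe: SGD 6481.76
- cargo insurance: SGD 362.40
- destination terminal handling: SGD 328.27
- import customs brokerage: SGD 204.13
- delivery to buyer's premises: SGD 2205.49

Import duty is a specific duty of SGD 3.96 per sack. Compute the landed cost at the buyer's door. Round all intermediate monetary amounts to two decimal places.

FOB: the seller bears costs until goods are on board at the origin port; the buyer bears freight, insurance and all costs thereafter.
Already in the invoice (seller's account under FOB): inland to port, export clearance, origin terminal — exclude.
CIF value = FOB price + freight + insurance = 11157.09 + 6481.76 + 362.40 = 18001.25
Import duty = 3138 × 3.96 = 12426.48
Buyer bears: freight 6481.76 + insurance 362.40 + destination terminal 328.27 + brokerage 204.13 + delivery 2205.49 + duty 12426.48 = 22008.53
Landed cost = invoice 11157.09 + 22008.53 = 33165.62

Total landed cost: SGD 33165.62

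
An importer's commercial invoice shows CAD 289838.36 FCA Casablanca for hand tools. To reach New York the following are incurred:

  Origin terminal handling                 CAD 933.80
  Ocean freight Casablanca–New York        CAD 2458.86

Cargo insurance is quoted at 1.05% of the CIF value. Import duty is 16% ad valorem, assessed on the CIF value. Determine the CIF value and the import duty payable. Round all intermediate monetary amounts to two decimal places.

CIF value: CAD 296342.62; import duty: CAD 47414.82

Let C be the CIF value. C = FCA price + pre-shipment costs + freight + 1.05% × C
C − 1.05% × C = 289838.36 + 933.80 + 2458.86
0.9895 × C = 293231.02
C = 293231.02 / 0.9895 = 296342.62
Insurance premium = 1.05% × 296342.62 = 3111.60
Import duty = 296342.62 × 16% = 47414.82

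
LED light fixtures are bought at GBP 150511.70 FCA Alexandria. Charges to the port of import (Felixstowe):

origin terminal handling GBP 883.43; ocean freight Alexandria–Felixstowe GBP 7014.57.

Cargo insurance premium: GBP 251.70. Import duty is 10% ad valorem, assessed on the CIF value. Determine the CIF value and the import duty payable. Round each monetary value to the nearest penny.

CIF = FCA price + pre-shipment costs + freight + insurance
CIF = 150511.70 + 883.43 + 7014.57 + 251.70 = 158661.40
Import duty = 158661.40 × 10% = 15866.14

CIF value: GBP 158661.40; import duty: GBP 15866.14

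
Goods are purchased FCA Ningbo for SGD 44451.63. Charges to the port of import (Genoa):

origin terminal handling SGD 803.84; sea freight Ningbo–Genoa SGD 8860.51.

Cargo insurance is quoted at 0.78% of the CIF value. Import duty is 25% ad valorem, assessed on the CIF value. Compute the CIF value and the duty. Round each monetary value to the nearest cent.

CIF value: SGD 54541.40; import duty: SGD 13635.35

Let C be the CIF value. C = FCA price + pre-shipment costs + freight + 0.78% × C
C − 0.78% × C = 44451.63 + 803.84 + 8860.51
0.9922 × C = 54115.98
C = 54115.98 / 0.9922 = 54541.40
Insurance premium = 0.78% × 54541.40 = 425.42
Import duty = 54541.40 × 25% = 13635.35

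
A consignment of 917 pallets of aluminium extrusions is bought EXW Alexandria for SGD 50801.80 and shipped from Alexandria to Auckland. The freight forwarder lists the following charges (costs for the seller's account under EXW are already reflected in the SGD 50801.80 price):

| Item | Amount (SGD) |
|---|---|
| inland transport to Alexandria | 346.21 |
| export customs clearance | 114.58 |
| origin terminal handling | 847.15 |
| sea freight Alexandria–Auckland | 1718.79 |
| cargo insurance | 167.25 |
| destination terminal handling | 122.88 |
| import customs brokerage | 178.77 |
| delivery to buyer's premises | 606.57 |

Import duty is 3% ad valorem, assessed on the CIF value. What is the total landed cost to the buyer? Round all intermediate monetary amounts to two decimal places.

EXW: the seller makes goods available at their premises; the buyer bears all onward costs.
CIF value = EXW price + inland to port + export clearance + origin terminal + freight + insurance = 50801.80 + 346.21 + 114.58 + 847.15 + 1718.79 + 167.25 = 53995.78
Import duty = 53995.78 × 3% = 1619.87
Buyer bears: inland to port 346.21 + export clearance 114.58 + origin terminal 847.15 + freight 1718.79 + insurance 167.25 + destination terminal 122.88 + brokerage 178.77 + delivery 606.57 + duty 1619.87 = 5722.07
Landed cost = invoice 50801.80 + 5722.07 = 56523.87

Total landed cost: SGD 56523.87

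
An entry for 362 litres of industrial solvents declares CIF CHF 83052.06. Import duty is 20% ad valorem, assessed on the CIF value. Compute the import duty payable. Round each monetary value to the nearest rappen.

Import duty = 83052.06 × 20% = 16610.41

Import duty: CHF 16610.41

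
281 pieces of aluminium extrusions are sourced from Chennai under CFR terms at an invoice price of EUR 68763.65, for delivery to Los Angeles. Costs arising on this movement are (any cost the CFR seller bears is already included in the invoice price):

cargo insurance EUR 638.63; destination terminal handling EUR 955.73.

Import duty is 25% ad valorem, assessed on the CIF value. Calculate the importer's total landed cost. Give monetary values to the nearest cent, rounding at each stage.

Total landed cost: EUR 87708.58

CFR: the seller pays costs through ocean freight to the destination port, but not insurance.
CIF value = CFR price + insurance = 68763.65 + 638.63 = 69402.28
Import duty = 69402.28 × 25% = 17350.57
Buyer bears: insurance 638.63 + destination terminal 955.73 + duty 17350.57 = 18944.93
Landed cost = invoice 68763.65 + 18944.93 = 87708.58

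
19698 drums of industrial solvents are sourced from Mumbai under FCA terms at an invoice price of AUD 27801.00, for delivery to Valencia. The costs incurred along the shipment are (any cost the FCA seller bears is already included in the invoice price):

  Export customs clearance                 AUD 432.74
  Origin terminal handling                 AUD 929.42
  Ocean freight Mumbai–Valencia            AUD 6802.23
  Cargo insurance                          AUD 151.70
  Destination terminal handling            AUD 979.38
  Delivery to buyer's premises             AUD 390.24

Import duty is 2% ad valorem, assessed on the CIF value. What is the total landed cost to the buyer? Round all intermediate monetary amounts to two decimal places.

Total landed cost: AUD 37767.66

FCA: the seller delivers export-cleared goods to the carrier; the buyer bears costs from that point.
Already in the invoice (seller's account under FCA): export clearance — exclude.
CIF value = FCA price + origin terminal + freight + insurance = 27801.00 + 929.42 + 6802.23 + 151.70 = 35684.35
Import duty = 35684.35 × 2% = 713.69
Buyer bears: origin terminal 929.42 + freight 6802.23 + insurance 151.70 + destination terminal 979.38 + delivery 390.24 + duty 713.69 = 9966.66
Landed cost = invoice 27801.00 + 9966.66 = 37767.66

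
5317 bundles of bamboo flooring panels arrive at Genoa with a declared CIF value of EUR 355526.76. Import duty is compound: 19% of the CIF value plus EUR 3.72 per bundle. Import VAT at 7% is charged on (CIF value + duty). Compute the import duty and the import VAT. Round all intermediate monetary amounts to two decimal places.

Ad valorem component: 355526.76 × 19% = 67550.08
Specific component: 5317 × 3.72 = 19779.24
Import duty = 67550.08 + 19779.24 = 87329.32
VAT base = CIF + duty = 355526.76 + 87329.32 = 442856.08
Import VAT = 442856.08 × 7% = 30999.93

Import duty: EUR 87329.32; import VAT: EUR 30999.93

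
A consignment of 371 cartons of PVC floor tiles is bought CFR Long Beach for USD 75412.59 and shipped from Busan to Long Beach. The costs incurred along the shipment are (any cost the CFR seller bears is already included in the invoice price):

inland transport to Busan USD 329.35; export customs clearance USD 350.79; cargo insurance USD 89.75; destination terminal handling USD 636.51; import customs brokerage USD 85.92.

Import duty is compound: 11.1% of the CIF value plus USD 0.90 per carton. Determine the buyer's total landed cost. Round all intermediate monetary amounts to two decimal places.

Total landed cost: USD 84939.43

CFR: the seller pays costs through ocean freight to the destination port, but not insurance.
Already in the invoice (seller's account under CFR): inland to port, export clearance — exclude.
CIF value = CFR price + insurance = 75412.59 + 89.75 = 75502.34
Ad valorem component: 75502.34 × 11.1% = 8380.76
Specific component: 371 × 0.90 = 333.90
Import duty = 8380.76 + 333.90 = 8714.66
Buyer bears: insurance 89.75 + destination terminal 636.51 + brokerage 85.92 + duty 8714.66 = 9526.84
Landed cost = invoice 75412.59 + 9526.84 = 84939.43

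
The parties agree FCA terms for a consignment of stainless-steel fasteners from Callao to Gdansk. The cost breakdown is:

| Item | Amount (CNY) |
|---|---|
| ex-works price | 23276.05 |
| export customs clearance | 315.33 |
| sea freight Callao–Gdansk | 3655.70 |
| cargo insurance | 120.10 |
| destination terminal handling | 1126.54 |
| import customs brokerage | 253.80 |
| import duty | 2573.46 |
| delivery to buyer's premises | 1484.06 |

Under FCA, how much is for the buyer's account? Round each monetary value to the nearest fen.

Buyer's account: CNY 9213.66

FCA: the seller delivers export-cleared goods to the carrier; the buyer bears costs from that point.
Seller's account: goods 23276.05 + export clearance 315.33 = 23591.38
Buyer's account: freight 3655.70 + insurance 120.10 + destination terminal 1126.54 + brokerage 253.80 + duty 2573.46 + delivery 1484.06 = 9213.66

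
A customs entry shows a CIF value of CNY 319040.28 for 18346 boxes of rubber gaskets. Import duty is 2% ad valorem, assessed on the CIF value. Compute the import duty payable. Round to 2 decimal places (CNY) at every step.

Import duty: CNY 6380.81

Import duty = 319040.28 × 2% = 6380.81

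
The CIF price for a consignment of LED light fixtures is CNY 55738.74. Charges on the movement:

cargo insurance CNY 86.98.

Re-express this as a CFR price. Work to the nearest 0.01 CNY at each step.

From CIF to CFR, the seller no longer bears: insurance.
CFR price = 55738.74 − 86.98 = 55651.76

CFR price: CNY 55651.76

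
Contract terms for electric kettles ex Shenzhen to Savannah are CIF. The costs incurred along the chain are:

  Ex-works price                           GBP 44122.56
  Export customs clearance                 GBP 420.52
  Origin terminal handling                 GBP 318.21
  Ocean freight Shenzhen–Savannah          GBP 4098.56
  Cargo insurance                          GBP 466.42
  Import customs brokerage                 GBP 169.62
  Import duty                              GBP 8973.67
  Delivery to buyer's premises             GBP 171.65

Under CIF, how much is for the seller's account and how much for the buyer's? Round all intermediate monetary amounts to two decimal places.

Seller: GBP 49426.27; buyer: GBP 9314.94

CIF: the seller pays costs through ocean freight and marine insurance to the destination port.
Seller's account: goods 44122.56 + export clearance 420.52 + origin terminal 318.21 + freight 4098.56 + insurance 466.42 = 49426.27
Buyer's account: brokerage 169.62 + duty 8973.67 + delivery 171.65 = 9314.94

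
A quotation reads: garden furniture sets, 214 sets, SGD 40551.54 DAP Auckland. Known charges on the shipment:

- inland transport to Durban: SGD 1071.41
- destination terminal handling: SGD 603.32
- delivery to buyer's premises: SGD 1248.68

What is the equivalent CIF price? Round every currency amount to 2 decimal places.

CIF price: SGD 38699.54

Not relevant to the conversion: inland to port — on the seller under both DAP and CIF; already in the DAP price and stays in the CIF price.
From DAP to CIF, the seller no longer bears: destination terminal, delivery.
CIF price = 40551.54 − 603.32 − 1248.68 = 38699.54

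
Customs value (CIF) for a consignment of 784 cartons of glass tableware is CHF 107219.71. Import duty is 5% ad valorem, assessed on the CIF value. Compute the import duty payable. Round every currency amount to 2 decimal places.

Import duty: CHF 5360.99

Import duty = 107219.71 × 5% = 5360.99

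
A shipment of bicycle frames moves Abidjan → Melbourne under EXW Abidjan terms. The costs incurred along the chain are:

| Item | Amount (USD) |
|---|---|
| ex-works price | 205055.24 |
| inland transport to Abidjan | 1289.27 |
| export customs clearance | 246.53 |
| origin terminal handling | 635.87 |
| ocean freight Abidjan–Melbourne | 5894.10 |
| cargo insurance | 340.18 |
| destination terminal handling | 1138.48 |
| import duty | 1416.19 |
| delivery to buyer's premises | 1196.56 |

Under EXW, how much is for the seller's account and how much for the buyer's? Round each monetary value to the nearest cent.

Seller: USD 205055.24; buyer: USD 12157.18

EXW: the seller makes goods available at their premises; the buyer bears all onward costs.
Seller's account: goods 205055.24 = 205055.24
Buyer's account: inland to port 1289.27 + export clearance 246.53 + origin terminal 635.87 + freight 5894.10 + insurance 340.18 + destination terminal 1138.48 + duty 1416.19 + delivery 1196.56 = 12157.18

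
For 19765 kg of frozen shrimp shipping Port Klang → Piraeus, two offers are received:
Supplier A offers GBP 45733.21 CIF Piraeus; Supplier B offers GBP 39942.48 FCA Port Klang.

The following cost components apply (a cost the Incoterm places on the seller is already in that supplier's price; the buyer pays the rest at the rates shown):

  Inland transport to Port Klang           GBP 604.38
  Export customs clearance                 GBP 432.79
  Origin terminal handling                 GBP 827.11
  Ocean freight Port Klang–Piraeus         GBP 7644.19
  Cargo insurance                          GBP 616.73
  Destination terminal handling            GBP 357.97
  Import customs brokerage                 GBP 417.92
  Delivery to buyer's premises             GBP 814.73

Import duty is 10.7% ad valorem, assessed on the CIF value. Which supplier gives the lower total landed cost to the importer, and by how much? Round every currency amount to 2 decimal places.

Supplier A is cheaper by GBP 3650.11

Supplier A (CIF):
The CIF price already equals the CIF value: 45733.21
Import duty = 45733.21 × 10.7% = 4893.45
Buyer bears (A): 357.97 + 417.92 + 814.73 = 1590.62
Landed cost (A) = invoice 45733.21 + 1590.62 + duty 4893.45 = 52217.28
Supplier B (FCA):
CIF value = FCA price + origin terminal + freight + insurance = 39942.48 + 827.11 + 7644.19 + 616.73 = 49030.51
Import duty = 49030.51 × 10.7% = 5246.26
Buyer bears (B): 827.11 + 7644.19 + 616.73 + 357.97 + 417.92 + 814.73 = 10678.65
Landed cost (B) = invoice 39942.48 + 10678.65 + duty 5246.26 = 55867.39
Difference = |52217.28 − 55867.39| = 3650.11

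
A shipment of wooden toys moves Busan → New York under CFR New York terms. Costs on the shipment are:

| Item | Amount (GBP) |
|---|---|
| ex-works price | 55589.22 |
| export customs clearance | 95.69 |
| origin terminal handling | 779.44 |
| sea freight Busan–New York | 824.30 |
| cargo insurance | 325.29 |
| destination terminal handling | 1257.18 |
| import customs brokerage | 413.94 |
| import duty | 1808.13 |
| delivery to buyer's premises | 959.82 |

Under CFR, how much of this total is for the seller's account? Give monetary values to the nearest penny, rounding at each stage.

CFR: the seller pays costs through ocean freight to the destination port, but not insurance.
Seller's account: goods 55589.22 + export clearance 95.69 + origin terminal 779.44 + freight 824.30 = 57288.65
Buyer's account: insurance 325.29 + destination terminal 1257.18 + brokerage 413.94 + duty 1808.13 + delivery 959.82 = 4764.36

Seller's account: GBP 57288.65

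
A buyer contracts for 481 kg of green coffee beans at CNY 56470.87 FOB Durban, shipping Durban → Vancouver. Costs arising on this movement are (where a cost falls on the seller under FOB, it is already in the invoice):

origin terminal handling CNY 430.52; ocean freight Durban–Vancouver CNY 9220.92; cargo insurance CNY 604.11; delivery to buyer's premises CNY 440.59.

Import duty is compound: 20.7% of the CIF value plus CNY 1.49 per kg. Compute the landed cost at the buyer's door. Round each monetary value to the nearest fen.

FOB: the seller bears costs until goods are on board at the origin port; the buyer bears freight, insurance and all costs thereafter.
Already in the invoice (seller's account under FOB): origin terminal — exclude.
CIF value = FOB price + freight + insurance = 56470.87 + 9220.92 + 604.11 = 66295.90
Ad valorem component: 66295.90 × 20.7% = 13723.25
Specific component: 481 × 1.49 = 716.69
Import duty = 13723.25 + 716.69 = 14439.94
Buyer bears: freight 9220.92 + insurance 604.11 + delivery 440.59 + duty 14439.94 = 24705.56
Landed cost = invoice 56470.87 + 24705.56 = 81176.43

Total landed cost: CNY 81176.43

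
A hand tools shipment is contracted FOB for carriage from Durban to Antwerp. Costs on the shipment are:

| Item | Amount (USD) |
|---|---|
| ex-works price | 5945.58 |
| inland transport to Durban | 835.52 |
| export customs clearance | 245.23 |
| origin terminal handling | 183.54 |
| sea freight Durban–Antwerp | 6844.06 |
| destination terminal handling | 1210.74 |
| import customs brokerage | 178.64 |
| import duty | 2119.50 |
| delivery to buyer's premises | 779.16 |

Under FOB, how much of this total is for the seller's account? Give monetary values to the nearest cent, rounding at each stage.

Seller's account: USD 7209.87

FOB: the seller bears costs until goods are on board at the origin port; the buyer bears freight, insurance and all costs thereafter.
Seller's account: goods 5945.58 + inland to port 835.52 + export clearance 245.23 + origin terminal 183.54 = 7209.87
Buyer's account: freight 6844.06 + destination terminal 1210.74 + brokerage 178.64 + duty 2119.50 + delivery 779.16 = 11132.10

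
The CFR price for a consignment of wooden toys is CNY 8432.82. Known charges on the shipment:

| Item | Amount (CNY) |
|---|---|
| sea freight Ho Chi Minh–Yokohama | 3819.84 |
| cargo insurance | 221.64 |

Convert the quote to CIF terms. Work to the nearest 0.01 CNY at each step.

Not relevant to the conversion: freight — on the seller under both CFR and CIF; already in the CFR price and stays in the CIF price.
From CFR to CIF, the seller additionally bears: insurance.
CIF price = 8432.82 + 221.64 = 8654.46

CIF price: CNY 8654.46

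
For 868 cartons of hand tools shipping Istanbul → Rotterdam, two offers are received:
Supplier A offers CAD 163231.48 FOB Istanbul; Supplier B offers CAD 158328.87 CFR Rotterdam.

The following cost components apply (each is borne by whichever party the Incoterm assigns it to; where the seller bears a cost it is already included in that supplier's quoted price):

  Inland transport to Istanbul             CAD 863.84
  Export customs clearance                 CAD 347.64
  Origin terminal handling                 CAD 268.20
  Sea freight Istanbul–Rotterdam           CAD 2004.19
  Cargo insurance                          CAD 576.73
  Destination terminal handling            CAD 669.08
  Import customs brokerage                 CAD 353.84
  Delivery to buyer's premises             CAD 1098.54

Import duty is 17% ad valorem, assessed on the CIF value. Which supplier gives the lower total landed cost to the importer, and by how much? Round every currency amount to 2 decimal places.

Supplier B is cheaper by CAD 8080.96

Supplier A (FOB):
CIF value = FOB price + freight + insurance = 163231.48 + 2004.19 + 576.73 = 165812.40
Import duty = 165812.40 × 17% = 28188.11
Buyer bears (A): 2004.19 + 576.73 + 669.08 + 353.84 + 1098.54 = 4702.38
Landed cost (A) = invoice 163231.48 + 4702.38 + duty 28188.11 = 196121.97
Supplier B (CFR):
CIF value = CFR price + insurance = 158328.87 + 576.73 = 158905.60
Import duty = 158905.60 × 17% = 27013.95
Buyer bears (B): 576.73 + 669.08 + 353.84 + 1098.54 = 2698.19
Landed cost (B) = invoice 158328.87 + 2698.19 + duty 27013.95 = 188041.01
Difference = |196121.97 − 188041.01| = 8080.96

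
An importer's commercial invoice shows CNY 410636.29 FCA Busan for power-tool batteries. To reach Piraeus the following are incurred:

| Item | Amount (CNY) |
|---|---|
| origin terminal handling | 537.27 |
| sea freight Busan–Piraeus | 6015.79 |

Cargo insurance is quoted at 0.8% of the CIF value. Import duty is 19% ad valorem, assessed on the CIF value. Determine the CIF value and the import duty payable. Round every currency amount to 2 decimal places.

Let C be the CIF value. C = FCA price + pre-shipment costs + freight + 0.8% × C
C − 0.8% × C = 410636.29 + 537.27 + 6015.79
0.992 × C = 417189.35
C = 417189.35 / 0.992 = 420553.78
Insurance premium = 0.8% × 420553.78 = 3364.43
Import duty = 420553.78 × 19% = 79905.22

CIF value: CNY 420553.78; import duty: CNY 79905.22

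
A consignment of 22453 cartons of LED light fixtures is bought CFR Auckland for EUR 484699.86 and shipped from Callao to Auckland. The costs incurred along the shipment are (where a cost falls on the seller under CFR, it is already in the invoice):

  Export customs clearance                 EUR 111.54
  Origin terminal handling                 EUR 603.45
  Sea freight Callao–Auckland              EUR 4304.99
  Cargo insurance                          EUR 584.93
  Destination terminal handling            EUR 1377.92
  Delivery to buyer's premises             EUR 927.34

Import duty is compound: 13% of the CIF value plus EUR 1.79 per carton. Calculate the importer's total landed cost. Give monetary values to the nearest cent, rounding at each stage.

Total landed cost: EUR 590867.94

CFR: the seller pays costs through ocean freight to the destination port, but not insurance.
Already in the invoice (seller's account under CFR): export clearance, origin terminal, freight — exclude.
CIF value = CFR price + insurance = 484699.86 + 584.93 = 485284.79
Ad valorem component: 485284.79 × 13% = 63087.02
Specific component: 22453 × 1.79 = 40190.87
Import duty = 63087.02 + 40190.87 = 103277.89
Buyer bears: insurance 584.93 + destination terminal 1377.92 + delivery 927.34 + duty 103277.89 = 106168.08
Landed cost = invoice 484699.86 + 106168.08 = 590867.94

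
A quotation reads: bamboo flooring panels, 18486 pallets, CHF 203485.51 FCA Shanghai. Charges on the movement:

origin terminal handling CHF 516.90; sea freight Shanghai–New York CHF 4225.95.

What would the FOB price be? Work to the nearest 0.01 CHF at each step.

FOB price: CHF 204002.41

Not relevant to the conversion: freight — on the buyer under both terms; not part of either seller's price.
From FCA to FOB, the seller additionally bears: origin terminal.
FOB price = 203485.51 + 516.90 = 204002.41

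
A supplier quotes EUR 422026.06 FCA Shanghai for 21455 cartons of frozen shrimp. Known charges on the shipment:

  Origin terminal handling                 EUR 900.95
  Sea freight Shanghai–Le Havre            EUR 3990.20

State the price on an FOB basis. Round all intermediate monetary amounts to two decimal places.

Not relevant to the conversion: freight — on the buyer under both terms; not part of either seller's price.
From FCA to FOB, the seller additionally bears: origin terminal.
FOB price = 422026.06 + 900.95 = 422927.01

FOB price: EUR 422927.01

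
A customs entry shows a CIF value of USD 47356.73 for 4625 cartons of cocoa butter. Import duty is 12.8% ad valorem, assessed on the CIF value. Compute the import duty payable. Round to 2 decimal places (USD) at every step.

Import duty = 47356.73 × 12.8% = 6061.66

Import duty: USD 6061.66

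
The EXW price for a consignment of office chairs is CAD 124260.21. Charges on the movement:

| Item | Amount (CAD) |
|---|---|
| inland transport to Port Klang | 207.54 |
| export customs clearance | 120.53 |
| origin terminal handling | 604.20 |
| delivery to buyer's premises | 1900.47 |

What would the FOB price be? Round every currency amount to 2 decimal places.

FOB price: CAD 125192.48

Not relevant to the conversion: delivery — on the buyer under both terms; not part of either seller's price.
From EXW to FOB, the seller additionally bears: inland to port, export clearance, origin terminal.
FOB price = 124260.21 + 207.54 + 120.53 + 604.20 = 125192.48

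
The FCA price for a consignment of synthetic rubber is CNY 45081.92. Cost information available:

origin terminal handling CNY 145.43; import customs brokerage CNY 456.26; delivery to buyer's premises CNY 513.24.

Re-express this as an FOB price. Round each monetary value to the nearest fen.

FOB price: CNY 45227.35

Not relevant to the conversion: delivery, brokerage — on the buyer under both terms; not part of either seller's price.
From FCA to FOB, the seller additionally bears: origin terminal.
FOB price = 45081.92 + 145.43 = 45227.35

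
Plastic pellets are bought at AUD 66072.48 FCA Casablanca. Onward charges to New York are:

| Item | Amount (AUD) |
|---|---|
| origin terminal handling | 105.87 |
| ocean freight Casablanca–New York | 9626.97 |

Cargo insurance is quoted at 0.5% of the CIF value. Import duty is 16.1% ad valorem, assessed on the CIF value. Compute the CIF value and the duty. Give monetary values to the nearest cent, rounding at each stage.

Let C be the CIF value. C = FCA price + pre-shipment costs + freight + 0.5% × C
C − 0.5% × C = 66072.48 + 105.87 + 9626.97
0.995 × C = 75805.32
C = 75805.32 / 0.995 = 76186.25
Insurance premium = 0.5% × 76186.25 = 380.93
Import duty = 76186.25 × 16.1% = 12265.99

CIF value: AUD 76186.25; import duty: AUD 12265.99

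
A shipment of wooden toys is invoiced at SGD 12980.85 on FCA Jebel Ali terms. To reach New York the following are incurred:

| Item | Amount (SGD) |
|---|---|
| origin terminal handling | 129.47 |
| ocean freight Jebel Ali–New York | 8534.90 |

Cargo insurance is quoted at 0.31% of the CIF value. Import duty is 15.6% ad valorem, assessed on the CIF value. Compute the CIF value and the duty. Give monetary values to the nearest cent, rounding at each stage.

CIF value: SGD 21712.53; import duty: SGD 3387.15

Let C be the CIF value. C = FCA price + pre-shipment costs + freight + 0.31% × C
C − 0.31% × C = 12980.85 + 129.47 + 8534.90
0.9969 × C = 21645.22
C = 21645.22 / 0.9969 = 21712.53
Insurance premium = 0.31% × 21712.53 = 67.31
Import duty = 21712.53 × 15.6% = 3387.15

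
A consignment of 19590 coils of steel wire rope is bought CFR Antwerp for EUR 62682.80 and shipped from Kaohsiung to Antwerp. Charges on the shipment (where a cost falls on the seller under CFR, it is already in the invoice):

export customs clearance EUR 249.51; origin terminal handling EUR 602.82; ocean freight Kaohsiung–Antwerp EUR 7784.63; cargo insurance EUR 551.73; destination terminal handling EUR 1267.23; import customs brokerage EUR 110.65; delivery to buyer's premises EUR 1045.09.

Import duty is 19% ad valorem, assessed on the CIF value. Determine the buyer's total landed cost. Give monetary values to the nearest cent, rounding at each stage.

CFR: the seller pays costs through ocean freight to the destination port, but not insurance.
Already in the invoice (seller's account under CFR): export clearance, origin terminal, freight — exclude.
CIF value = CFR price + insurance = 62682.80 + 551.73 = 63234.53
Import duty = 63234.53 × 19% = 12014.56
Buyer bears: insurance 551.73 + destination terminal 1267.23 + brokerage 110.65 + delivery 1045.09 + duty 12014.56 = 14989.26
Landed cost = invoice 62682.80 + 14989.26 = 77672.06

Total landed cost: EUR 77672.06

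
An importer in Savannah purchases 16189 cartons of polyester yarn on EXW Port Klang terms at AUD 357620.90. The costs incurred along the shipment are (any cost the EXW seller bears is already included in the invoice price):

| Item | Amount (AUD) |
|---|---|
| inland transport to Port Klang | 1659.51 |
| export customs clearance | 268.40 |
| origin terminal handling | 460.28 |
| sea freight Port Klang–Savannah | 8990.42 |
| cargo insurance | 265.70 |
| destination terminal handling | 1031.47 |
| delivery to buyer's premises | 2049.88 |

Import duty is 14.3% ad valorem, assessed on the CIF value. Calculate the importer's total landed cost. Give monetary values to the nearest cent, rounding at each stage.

Total landed cost: AUD 425151.49

EXW: the seller makes goods available at their premises; the buyer bears all onward costs.
CIF value = EXW price + inland to port + export clearance + origin terminal + freight + insurance = 357620.90 + 1659.51 + 268.40 + 460.28 + 8990.42 + 265.70 = 369265.21
Import duty = 369265.21 × 14.3% = 52804.93
Buyer bears: inland to port 1659.51 + export clearance 268.40 + origin terminal 460.28 + freight 8990.42 + insurance 265.70 + destination terminal 1031.47 + delivery 2049.88 + duty 52804.93 = 67530.59
Landed cost = invoice 357620.90 + 67530.59 = 425151.49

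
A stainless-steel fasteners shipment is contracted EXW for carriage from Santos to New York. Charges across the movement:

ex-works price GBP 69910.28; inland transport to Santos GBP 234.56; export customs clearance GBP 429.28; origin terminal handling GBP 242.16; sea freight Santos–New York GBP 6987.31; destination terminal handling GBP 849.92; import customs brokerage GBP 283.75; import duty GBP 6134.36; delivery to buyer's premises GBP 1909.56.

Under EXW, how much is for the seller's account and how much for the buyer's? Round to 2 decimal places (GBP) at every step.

EXW: the seller makes goods available at their premises; the buyer bears all onward costs.
Seller's account: goods 69910.28 = 69910.28
Buyer's account: inland to port 234.56 + export clearance 429.28 + origin terminal 242.16 + freight 6987.31 + destination terminal 849.92 + brokerage 283.75 + duty 6134.36 + delivery 1909.56 = 17070.90

Seller: GBP 69910.28; buyer: GBP 17070.90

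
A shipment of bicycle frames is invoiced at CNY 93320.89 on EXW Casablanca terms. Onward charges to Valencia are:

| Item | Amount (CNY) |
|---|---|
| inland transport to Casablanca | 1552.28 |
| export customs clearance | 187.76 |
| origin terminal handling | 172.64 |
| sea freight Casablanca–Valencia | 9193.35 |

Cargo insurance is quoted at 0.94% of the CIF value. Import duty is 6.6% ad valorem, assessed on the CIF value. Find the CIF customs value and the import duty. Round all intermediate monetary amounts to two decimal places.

Let C be the CIF value. C = EXW price + pre-shipment costs + freight + 0.94% × C
C − 0.94% × C = 93320.89 + 1552.28 + 187.76 + 172.64 + 9193.35
0.9906 × C = 104426.92
C = 104426.92 / 0.9906 = 105417.85
Insurance premium = 0.94% × 105417.85 = 990.93
Import duty = 105417.85 × 6.6% = 6957.58

CIF value: CNY 105417.85; import duty: CNY 6957.58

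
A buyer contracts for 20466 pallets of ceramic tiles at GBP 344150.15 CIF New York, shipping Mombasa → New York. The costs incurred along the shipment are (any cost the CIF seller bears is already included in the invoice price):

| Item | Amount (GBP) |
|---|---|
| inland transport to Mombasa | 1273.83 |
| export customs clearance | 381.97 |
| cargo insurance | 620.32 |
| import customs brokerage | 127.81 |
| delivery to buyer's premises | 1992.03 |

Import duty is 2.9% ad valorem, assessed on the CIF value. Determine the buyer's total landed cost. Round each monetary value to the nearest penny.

CIF: the seller pays costs through ocean freight and marine insurance to the destination port.
Already in the invoice (seller's account under CIF): inland to port, export clearance, insurance — exclude.
The CIF price already equals the CIF value: 344150.15
Import duty = 344150.15 × 2.9% = 9980.35
Buyer bears: brokerage 127.81 + delivery 1992.03 + duty 9980.35 = 12100.19
Landed cost = invoice 344150.15 + 12100.19 = 356250.34

Total landed cost: GBP 356250.34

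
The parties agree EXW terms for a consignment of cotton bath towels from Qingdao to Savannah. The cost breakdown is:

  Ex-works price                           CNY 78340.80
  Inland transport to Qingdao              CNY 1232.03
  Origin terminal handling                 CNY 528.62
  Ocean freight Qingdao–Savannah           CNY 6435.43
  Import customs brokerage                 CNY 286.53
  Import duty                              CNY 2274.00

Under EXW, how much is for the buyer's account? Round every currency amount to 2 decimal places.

Buyer's account: CNY 10756.61

EXW: the seller makes goods available at their premises; the buyer bears all onward costs.
Seller's account: goods 78340.80 = 78340.80
Buyer's account: inland to port 1232.03 + origin terminal 528.62 + freight 6435.43 + brokerage 286.53 + duty 2274.00 = 10756.61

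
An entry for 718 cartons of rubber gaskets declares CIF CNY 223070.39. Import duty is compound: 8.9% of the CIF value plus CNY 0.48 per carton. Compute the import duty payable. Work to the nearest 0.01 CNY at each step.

Ad valorem component: 223070.39 × 8.9% = 19853.26
Specific component: 718 × 0.48 = 344.64
Import duty = 19853.26 + 344.64 = 20197.90

Import duty: CNY 20197.90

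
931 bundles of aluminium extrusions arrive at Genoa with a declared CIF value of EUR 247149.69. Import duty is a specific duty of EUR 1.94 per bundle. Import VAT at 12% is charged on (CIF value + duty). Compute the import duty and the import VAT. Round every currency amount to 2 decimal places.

Import duty: EUR 1806.14; import VAT: EUR 29874.70

Import duty = 931 × 1.94 = 1806.14
VAT base = CIF + duty = 247149.69 + 1806.14 = 248955.83
Import VAT = 248955.83 × 12% = 29874.70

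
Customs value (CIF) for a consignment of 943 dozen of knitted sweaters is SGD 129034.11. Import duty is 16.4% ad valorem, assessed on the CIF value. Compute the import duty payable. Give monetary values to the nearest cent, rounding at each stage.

Import duty = 129034.11 × 16.4% = 21161.59

Import duty: SGD 21161.59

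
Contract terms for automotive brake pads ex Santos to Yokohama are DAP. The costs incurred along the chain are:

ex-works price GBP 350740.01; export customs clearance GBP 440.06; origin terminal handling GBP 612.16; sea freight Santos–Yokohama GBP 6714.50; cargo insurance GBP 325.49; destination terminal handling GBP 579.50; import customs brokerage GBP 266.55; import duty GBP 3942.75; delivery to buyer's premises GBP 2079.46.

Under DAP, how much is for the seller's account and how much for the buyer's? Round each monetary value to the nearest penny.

Seller: GBP 361491.18; buyer: GBP 4209.30

DAP: the seller bears all costs to the named destination except import duty and clearance.
Seller's account: goods 350740.01 + export clearance 440.06 + origin terminal 612.16 + freight 6714.50 + insurance 325.49 + destination terminal 579.50 + delivery 2079.46 = 361491.18
Buyer's account: brokerage 266.55 + duty 3942.75 = 4209.30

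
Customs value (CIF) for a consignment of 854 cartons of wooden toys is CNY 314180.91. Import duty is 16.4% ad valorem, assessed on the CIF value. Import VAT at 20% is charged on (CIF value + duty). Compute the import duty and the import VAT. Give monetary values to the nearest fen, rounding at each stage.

Import duty = 314180.91 × 16.4% = 51525.67
VAT base = CIF + duty = 314180.91 + 51525.67 = 365706.58
Import VAT = 365706.58 × 20% = 73141.32

Import duty: CNY 51525.67; import VAT: CNY 73141.32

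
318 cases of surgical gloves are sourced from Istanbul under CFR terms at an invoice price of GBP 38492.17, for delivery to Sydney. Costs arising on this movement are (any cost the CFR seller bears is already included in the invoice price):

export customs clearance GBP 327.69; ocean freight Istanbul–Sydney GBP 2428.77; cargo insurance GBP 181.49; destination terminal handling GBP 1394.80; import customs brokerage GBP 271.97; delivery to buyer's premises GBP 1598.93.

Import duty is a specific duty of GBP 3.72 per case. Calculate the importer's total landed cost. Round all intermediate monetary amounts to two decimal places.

CFR: the seller pays costs through ocean freight to the destination port, but not insurance.
Already in the invoice (seller's account under CFR): export clearance, freight — exclude.
CIF value = CFR price + insurance = 38492.17 + 181.49 = 38673.66
Import duty = 318 × 3.72 = 1182.96
Buyer bears: insurance 181.49 + destination terminal 1394.80 + brokerage 271.97 + delivery 1598.93 + duty 1182.96 = 4630.15
Landed cost = invoice 38492.17 + 4630.15 = 43122.32

Total landed cost: GBP 43122.32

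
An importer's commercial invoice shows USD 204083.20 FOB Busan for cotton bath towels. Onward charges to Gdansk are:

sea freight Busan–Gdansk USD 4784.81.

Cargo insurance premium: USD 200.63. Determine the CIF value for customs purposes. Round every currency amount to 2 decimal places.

CIF = FOB price + freight + insurance
CIF = 204083.20 + 4784.81 + 200.63 = 209068.64

CIF value: USD 209068.64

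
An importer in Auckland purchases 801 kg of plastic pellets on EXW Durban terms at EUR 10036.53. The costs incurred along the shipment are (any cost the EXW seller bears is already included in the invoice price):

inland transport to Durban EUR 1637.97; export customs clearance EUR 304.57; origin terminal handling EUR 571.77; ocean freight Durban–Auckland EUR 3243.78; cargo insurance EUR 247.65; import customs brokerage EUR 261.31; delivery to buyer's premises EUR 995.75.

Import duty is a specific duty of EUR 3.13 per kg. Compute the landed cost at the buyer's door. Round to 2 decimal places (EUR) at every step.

Total landed cost: EUR 19806.46

EXW: the seller makes goods available at their premises; the buyer bears all onward costs.
CIF value = EXW price + inland to port + export clearance + origin terminal + freight + insurance = 10036.53 + 1637.97 + 304.57 + 571.77 + 3243.78 + 247.65 = 16042.27
Import duty = 801 × 3.13 = 2507.13
Buyer bears: inland to port 1637.97 + export clearance 304.57 + origin terminal 571.77 + freight 3243.78 + insurance 247.65 + brokerage 261.31 + delivery 995.75 + duty 2507.13 = 9769.93
Landed cost = invoice 10036.53 + 9769.93 = 19806.46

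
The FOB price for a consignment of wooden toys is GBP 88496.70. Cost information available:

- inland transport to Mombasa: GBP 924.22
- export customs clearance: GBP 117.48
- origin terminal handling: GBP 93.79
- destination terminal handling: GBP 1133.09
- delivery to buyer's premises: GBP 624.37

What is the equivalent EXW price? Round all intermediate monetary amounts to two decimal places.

Not relevant to the conversion: destination terminal, delivery — on the buyer under both terms; not part of either seller's price.
From FOB to EXW, the seller no longer bears: inland to port, export clearance, origin terminal.
EXW price = 88496.70 − 924.22 − 117.48 − 93.79 = 87361.21

EXW price: GBP 87361.21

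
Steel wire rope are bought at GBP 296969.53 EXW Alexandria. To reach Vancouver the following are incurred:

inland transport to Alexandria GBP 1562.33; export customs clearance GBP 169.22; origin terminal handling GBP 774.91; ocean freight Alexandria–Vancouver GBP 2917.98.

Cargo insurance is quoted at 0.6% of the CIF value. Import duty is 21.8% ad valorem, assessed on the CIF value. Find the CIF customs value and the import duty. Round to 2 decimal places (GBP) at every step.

Let C be the CIF value. C = EXW price + pre-shipment costs + freight + 0.6% × C
C − 0.6% × C = 296969.53 + 1562.33 + 169.22 + 774.91 + 2917.98
0.994 × C = 302393.97
C = 302393.97 / 0.994 = 304219.29
Insurance premium = 0.6% × 304219.29 = 1825.32
Import duty = 304219.29 × 21.8% = 66319.81

CIF value: GBP 304219.29; import duty: GBP 66319.81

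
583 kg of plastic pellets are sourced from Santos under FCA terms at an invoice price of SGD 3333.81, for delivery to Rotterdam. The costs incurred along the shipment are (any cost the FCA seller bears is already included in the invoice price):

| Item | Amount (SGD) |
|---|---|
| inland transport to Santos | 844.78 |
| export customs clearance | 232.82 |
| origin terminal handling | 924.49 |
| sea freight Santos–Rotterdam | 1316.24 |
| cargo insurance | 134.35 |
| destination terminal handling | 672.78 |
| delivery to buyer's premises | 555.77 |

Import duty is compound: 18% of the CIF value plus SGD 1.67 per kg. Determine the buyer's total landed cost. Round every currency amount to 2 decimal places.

Total landed cost: SGD 8938.65

FCA: the seller delivers export-cleared goods to the carrier; the buyer bears costs from that point.
Already in the invoice (seller's account under FCA): inland to port, export clearance — exclude.
CIF value = FCA price + origin terminal + freight + insurance = 3333.81 + 924.49 + 1316.24 + 134.35 = 5708.89
Ad valorem component: 5708.89 × 18% = 1027.60
Specific component: 583 × 1.67 = 973.61
Import duty = 1027.60 + 973.61 = 2001.21
Buyer bears: origin terminal 924.49 + freight 1316.24 + insurance 134.35 + destination terminal 672.78 + delivery 555.77 + duty 2001.21 = 5604.84
Landed cost = invoice 3333.81 + 5604.84 = 8938.65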